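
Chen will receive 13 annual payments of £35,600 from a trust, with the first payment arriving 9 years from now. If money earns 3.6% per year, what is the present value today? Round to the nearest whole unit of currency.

£274,658

PV at t=8 (ordinary 13-year annuity): 35600 × a(13|0.036) = 35600 × 10.238138 = 364,477.6996
Discount back 8 years: 364,477.6996 × (1+0.036)^(−8) = 364,477.6996 × 0.753567 = 274,658.4205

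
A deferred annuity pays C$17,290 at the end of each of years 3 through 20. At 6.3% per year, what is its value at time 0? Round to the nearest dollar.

Value one period before first payment (t=2): 17290 × [1 − (1+0.063)^(−18)] / 0.063 = 17290 × 10.587825 = 183,063.4916
PV₀ = 183,063.4916 / (1+0.063)^2 = 183,063.4916 / 1.129969 = 162,007.5343

C$162,008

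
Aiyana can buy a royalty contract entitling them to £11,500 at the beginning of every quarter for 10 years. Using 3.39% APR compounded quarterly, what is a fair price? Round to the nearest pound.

Periodic rate i = 0.0339/4 = 0.008475; n = 10 × 4 = 40 periods.
PV = 11500 × [1 − (1+0.008475)^(−40)] / 0.008475 × (1+i) = 11500 × 34.091700 = 392,054.5529
(Beginning-of-period payments → annuity-due factor ×(1+i).)

£392,055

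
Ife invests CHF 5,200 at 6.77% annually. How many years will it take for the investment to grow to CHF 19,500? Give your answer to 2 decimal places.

(1+i)^n = 19500/5200 = 3.75000, so n = ln 3.75000 / ln 1.0677 = 20.1774 years

20.18 years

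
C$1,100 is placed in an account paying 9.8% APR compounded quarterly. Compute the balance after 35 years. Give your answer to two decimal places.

With 4 periods per year: i = 0.0245, n = 140.
1,100 × (1+0.0245)^140 = 1,100 × 29.626120 = 32,588.7324

C$32,588.73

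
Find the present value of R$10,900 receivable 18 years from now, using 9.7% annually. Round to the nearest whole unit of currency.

R$2,059

Discount factor = (1+0.097)^(−18) = 0.188921; PV = 10,900 × 0.188921 = 2,059.2411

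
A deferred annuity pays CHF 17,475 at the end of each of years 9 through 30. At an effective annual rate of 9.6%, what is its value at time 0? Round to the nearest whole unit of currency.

CHF 75,794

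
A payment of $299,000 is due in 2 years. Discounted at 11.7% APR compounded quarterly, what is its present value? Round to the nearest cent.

$237,412.83

i = 0.117/4 = 0.02925 per quarter; n = 2·4 = 8.
Discount factor = (1+0.02925)^(−8) = 0.794023; PV = 299,000 × 0.794023 = 237,412.8289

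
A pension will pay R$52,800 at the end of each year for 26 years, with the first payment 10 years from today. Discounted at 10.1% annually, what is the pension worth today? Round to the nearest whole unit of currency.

Value one period before first payment (t=9): 52800 × [1 − (1+0.101)^(−26)] / 0.101 = 52800 × 9.089640 = 479,932.9881
Discount back 9 years: 479,932.9881 × (1+0.101)^(−9) = 479,932.9881 × 0.420643 = 201,880.6672

R$201,881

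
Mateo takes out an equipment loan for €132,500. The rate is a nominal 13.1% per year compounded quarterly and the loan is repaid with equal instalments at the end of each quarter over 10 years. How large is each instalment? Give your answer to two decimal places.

€5,989.84

With 4 periods per year: i = 0.03275, n = 40.
Annuity-PV factor = 22.120777; PMT = 132500 / 22.120777 = 5,989.8440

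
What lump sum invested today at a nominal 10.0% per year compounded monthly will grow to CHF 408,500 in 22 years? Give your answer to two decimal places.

Periodic rate i = 0.1/12 = 0.00833333; n = 22 × 12 = 264 periods.
Discount factor = (1+0.00833333)^(−264) = 0.111818; PV = 408,500 × 0.111818 = 45,677.5976

CHF 45,677.60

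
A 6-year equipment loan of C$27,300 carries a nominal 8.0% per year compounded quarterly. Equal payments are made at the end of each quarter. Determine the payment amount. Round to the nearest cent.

Periodic rate i = 0.08/4 = 0.02; n = 6 × 4 = 24 periods.
PMT = 27300 / ( [1 − (1+0.02)^(−24)] / 0.02 ) = 27300 / 18.913926 = 1,443.3810

C$1,443.38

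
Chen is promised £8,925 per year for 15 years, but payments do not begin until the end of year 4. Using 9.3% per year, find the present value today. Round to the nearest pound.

PV at t=3 (ordinary 15-year annuity): 8925 × a(15|0.093) = 8925 × 7.919897 = 70,685.0771
Discount back 3 years: 70,685.0771 × (1+0.093)^(−3) = 70,685.0771 × 0.765843 = 54,133.6425

£54,134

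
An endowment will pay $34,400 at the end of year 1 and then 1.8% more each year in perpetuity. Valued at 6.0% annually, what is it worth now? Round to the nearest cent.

$819,047.62

PV = PMT / (i − g) = 34400 / (0.06 − 0.018) = 34400 / 0.042000 = 819,047.6190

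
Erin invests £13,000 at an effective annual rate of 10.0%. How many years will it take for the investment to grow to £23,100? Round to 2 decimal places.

n = ln(23100/13000) / ln(1+0.1) = ln(1.77692) / 0.095310 = 6.0317 years

6.03 years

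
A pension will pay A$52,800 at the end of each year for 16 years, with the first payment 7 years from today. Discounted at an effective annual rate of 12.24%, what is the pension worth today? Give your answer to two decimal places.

A$181,748.03

PV at t=6 (ordinary 16-year annuity): 52800 × a(16|0.1224) = 52800 × 6.882112 = 363,375.5139
PV₀ = 363,375.5139 / (1+0.1224)^6 = 363,375.5139 / 1.999337 = 181,748.0295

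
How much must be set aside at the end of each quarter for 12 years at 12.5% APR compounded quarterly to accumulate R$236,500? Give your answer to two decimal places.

R$2,186.60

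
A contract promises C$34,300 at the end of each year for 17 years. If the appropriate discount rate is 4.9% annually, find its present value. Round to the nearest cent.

PV = 34300 × [1 − (1+0.049)^(−17)] / 0.049 = 34300 × 11.358746 = 389,604.9829

C$389,604.98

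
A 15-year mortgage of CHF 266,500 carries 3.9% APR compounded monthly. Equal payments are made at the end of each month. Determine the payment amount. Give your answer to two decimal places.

CHF 1,957.94

Periodic rate i = 0.039/12 = 0.00325; n = 15 × 12 = 180 periods.
PMT = 266500 / ( [1 − (1+0.00325)^(−180)] / 0.00325 ) = 266500 / 136.112441 = 1,957.9401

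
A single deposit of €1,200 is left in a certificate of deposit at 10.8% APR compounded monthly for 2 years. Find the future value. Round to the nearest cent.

i = 0.108/12 = 0.009 per month; n = 2·12 = 24.
1,200 × (1+0.009)^24 = 1,200 × 1.239904 = 1,487.8846

€1,487.88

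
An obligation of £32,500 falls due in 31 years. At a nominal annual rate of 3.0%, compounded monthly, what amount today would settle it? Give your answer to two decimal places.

£12,837.89

i = 0.03/12 = 0.0025 per month; n = 31·12 = 372.
PV = FV·(1+i)^(−n) = 32,500 × 0.395012 = 12,837.8862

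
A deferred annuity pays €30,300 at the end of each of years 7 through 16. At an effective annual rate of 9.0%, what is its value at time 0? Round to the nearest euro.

PV at t=6 (ordinary 10-year annuity): 30300 × a(10|0.09) = 30300 × 6.417658 = 194,455.0283
Discount back 6 years: 194,455.0283 × (1+0.09)^(−6) = 194,455.0283 × 0.596267 = 115,947.1799

€115,947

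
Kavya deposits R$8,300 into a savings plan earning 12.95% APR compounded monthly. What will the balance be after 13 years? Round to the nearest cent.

Periodic rate i = 0.1295/12 = 0.0107917; n = 13 × 12 = 156 periods.
8,300 × (1+0.0107917)^156 = 8,300 × 5.336025 = 44,289.0053

R$44,289.01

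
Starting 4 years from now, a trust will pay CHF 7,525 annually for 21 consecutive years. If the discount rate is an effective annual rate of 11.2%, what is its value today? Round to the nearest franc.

PV at t=3 (ordinary 21-year annuity): 7525 × a(21|0.112) = 7525 × 7.967885 = 59,958.3381
PV₀ = 59,958.3381 / (1+0.112)^3 = 59,958.3381 / 1.375037 = 43,604.8930

CHF 43,605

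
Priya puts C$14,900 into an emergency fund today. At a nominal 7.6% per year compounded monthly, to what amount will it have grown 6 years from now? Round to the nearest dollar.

C$23,475

i = 0.076/12 = 0.00633333 per month; n = 6·12 = 72.
FV = PV·(1+i)^n = 14,900 × 1.575483 = 23,474.7008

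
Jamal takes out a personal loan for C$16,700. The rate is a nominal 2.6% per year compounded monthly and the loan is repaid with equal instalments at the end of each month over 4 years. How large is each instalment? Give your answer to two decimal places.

With 12 periods per year: i = 0.00216667, n = 48.
PMT = 16700 / ( [1 − (1+0.00216667)^(−48)] / 0.00216667 ) = 16700 / 45.541526 = 366.6983

C$366.70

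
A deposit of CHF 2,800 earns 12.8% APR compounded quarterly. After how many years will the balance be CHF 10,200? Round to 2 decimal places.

Periodic rate i = 0.128/4 = 0.032.
n = ln(10200/2800) / ln(1+0.032) = ln(3.64286) / 0.031499 = 41.0420 quarters
= 41.0420/4 years

10.26 years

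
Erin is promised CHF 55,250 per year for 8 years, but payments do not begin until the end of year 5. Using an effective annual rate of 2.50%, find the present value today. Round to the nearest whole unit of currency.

CHF 358,892

Value one period before first payment (t=4): 55250 × [1 − (1+0.025)^(−8)] / 0.025 = 55250 × 7.170137 = 396,150.0785
Discount back 4 years: 396,150.0785 × (1+0.025)^(−4) = 396,150.0785 × 0.905951 = 358,892.4191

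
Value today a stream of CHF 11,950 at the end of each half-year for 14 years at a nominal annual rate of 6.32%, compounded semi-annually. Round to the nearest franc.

i = 0.0632/2 = 0.0316 per half-year; n = 14·2 = 28.
PV = 11950 × [1 − (1+0.0316)^(−28)] / 0.0316 = 11950 × 18.402289 = 219,907.3540

CHF 219,907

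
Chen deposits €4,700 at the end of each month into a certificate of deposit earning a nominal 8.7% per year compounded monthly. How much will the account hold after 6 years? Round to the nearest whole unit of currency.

€442,269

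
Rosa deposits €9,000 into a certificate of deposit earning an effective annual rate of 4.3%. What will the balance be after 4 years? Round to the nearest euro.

FV = PV·(1+i)^n = 9,000 × 1.183415 = 10,650.7390

€10,651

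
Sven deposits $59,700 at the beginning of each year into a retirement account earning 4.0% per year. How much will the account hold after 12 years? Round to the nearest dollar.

$932,922

FV = PMT · [(1+i)^n − 1] / i × (1+i) = 59700 · 15.626838 = 932,922.2097
(annuity-due: payments at period start, so ×(1+i).)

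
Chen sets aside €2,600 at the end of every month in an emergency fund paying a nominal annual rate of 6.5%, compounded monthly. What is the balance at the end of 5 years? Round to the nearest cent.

With 12 periods per year: i = 0.00541667, n = 60.
FV = 2600 × [(1+0.00541667)^60 − 1] / 0.00541667 = 2600 × 70.673968 = 183,752.3156

€183,752.32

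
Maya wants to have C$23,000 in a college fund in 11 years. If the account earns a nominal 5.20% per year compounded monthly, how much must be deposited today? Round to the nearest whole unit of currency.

Periodic rate i = 0.052/12 = 0.00433333; n = 11 × 12 = 132 periods.
Discount factor = (1+0.00433333)^(−132) = 0.565093; PV = 23,000 × 0.565093 = 12,997.1484

C$12,997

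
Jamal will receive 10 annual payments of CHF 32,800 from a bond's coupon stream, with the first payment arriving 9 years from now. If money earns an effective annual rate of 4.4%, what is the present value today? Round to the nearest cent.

CHF 184,813.43

PV at t=8 (ordinary 10-year annuity): 32800 × a(10|0.044) = 32800 × 7.951768 = 260,817.9774
Discount back 8 years: 260,817.9774 × (1+0.044)^(−8) = 260,817.9774 × 0.708592 = 184,813.4326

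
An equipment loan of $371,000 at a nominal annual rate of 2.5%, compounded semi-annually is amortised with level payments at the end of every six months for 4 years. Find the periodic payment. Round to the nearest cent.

$49,021.39

With 2 periods per year: i = 0.0125, n = 8.
Annuity-PV factor = 7.568124; PMT = 371000 / 7.568124 = 49,021.3936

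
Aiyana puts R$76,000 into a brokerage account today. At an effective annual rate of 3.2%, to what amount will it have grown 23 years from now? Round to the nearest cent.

R$156,836.32

FV = 76,000 × (1 + 0.032)^23 = 156,836.3151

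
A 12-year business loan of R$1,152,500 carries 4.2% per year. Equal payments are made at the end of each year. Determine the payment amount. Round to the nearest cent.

R$124,230.64

Annuity-PV factor = 9.277099; PMT = 1.1525e+06 / 9.277099 = 124,230.6447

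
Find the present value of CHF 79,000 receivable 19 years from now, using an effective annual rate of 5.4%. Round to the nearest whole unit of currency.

PV = FV·(1+i)^(−n) = 79,000 × 0.368153 = 29,084.0903

CHF 29,084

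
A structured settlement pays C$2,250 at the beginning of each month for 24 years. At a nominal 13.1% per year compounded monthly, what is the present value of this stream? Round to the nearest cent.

C$199,220.26

i = 0.131/12 = 0.0109167 per month; n = 24·12 = 288.
PV = PMT · [1 − (1+i)^(−n)] / i × (1+i) = 2250 · 88.542338 = 199,220.2599
Payments are at the start of each period, so multiply by (1+i).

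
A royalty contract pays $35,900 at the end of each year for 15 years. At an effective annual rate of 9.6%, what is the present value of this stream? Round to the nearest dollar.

$279,408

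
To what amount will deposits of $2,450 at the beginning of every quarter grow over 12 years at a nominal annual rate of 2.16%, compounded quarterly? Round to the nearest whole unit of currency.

Periodic rate i = 0.0216/4 = 0.0054; n = 12 × 4 = 48 periods.
FV = PMT · [(1+i)^n − 1] / i × (1+i) = 2450 · 54.922695 = 134,560.6016
Payments are at the start of each period, so multiply by (1+i).

$134,561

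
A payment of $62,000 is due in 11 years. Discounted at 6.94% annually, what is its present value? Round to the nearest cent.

$29,638.06

PV = FV·(1+i)^(−n) = 62,000 × 0.478033 = 29,638.0559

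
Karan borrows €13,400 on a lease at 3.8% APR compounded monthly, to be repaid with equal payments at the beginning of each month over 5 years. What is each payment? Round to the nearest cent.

€244.80

Periodic rate i = 0.038/12 = 0.00316667; n = 5 × 12 = 60 periods.
Annuity-PV factor × (1+i) = 54.738869; PMT = 13400 / 54.738869 = 244.7986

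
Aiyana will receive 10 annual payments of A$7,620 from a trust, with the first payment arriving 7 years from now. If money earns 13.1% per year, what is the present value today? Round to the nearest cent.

A$19,676.37

Value one period before first payment (t=6): 7620 × [1 − (1+0.131)^(−10)] / 0.131 = 7620 × 5.404626 = 41,183.2489
Discount back 6 years: 41,183.2489 × (1+0.131)^(−6) = 41,183.2489 × 0.477776 = 19,676.3697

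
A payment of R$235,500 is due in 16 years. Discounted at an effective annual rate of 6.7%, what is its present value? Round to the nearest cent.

PV = 235,500 / (1 + 0.067)^16 = 235,500 / 2.822479 = 83,437.2921

R$83,437.29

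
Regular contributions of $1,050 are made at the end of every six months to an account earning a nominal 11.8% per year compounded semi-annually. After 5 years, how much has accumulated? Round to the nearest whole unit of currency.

$13,775

Periodic rate i = 0.118/2 = 0.059; n = 5 × 2 = 10 periods.
Accumulation factor s(10|0.059) = 13.119058; FV = 1050 × 13.119058 = 13,775.0114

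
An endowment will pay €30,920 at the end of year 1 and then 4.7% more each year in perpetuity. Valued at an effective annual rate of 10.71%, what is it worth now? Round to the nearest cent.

€514,475.87

PV = D₁/(r − g) = 30920/(0.1071 − 0.047) = 514,475.8735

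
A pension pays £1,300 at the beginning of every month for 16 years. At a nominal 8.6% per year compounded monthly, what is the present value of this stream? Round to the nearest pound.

i = 0.086/12 = 0.00716667 per month; n = 16·12 = 192.
PV = 1300 × [1 − (1+0.00716667)^(−192)] / 0.00716667 × (1+i) = 1300 × 104.862994 = 136,321.8922
Payments are at the start of each period, so multiply by (1+i).

£136,322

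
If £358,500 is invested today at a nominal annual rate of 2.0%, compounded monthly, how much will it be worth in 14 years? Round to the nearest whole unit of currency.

£474,231

With 12 periods per year: i = 0.00166667, n = 168.
FV = PV·(1+i)^n = 358,500 × 1.322821 = 474,231.4936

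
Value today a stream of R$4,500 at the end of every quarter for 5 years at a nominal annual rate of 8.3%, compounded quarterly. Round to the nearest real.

Periodic rate i = 0.083/4 = 0.02075; n = 5 × 4 = 20 periods.
PV = PMT · [1 − (1+i)^(−n)] / i = 4500 · 16.233702 = 73,051.6568

R$73,052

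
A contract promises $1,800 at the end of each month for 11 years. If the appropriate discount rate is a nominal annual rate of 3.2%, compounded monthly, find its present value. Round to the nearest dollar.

$200,063

With 12 periods per year: i = 0.00266667, n = 132.
PV = 1800 × [1 − (1+0.00266667)^(−132)] / 0.00266667 = 1800 × 111.146368 = 200,063.4617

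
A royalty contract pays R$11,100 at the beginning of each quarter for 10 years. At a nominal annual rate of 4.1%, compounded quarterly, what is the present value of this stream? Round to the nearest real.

R$366,459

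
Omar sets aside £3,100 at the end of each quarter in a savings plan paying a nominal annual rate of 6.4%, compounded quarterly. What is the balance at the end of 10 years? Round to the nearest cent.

With 4 periods per year: i = 0.016, n = 40.
FV = 3100 × [(1+0.016)^40 − 1] / 0.016 = 3100 × 55.431096 = 171,836.3981

£171,836.40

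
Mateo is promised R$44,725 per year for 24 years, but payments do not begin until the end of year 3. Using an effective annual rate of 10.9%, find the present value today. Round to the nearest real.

Value one period before first payment (t=2): 44725 × [1 − (1+0.109)^(−24)] / 0.109 = 44725 × 8.408334 = 376,062.7271
PV₀ = 376,062.7271 / (1+0.109)^2 = 376,062.7271 / 1.229881 = 305,771.6374

R$305,772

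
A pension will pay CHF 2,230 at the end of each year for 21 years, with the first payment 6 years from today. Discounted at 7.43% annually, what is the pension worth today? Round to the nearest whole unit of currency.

Value one period before first payment (t=5): 2230 × [1 − (1+0.0743)^(−21)] / 0.0743 = 2230 × 10.470995 = 23,350.3186
PV₀ = 23,350.3186 / (1+0.0743)^5 = 23,350.3186 / 1.430961 = 16,317.9250

CHF 16,318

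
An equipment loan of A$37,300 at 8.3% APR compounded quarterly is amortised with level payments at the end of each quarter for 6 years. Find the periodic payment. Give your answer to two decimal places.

Periodic rate i = 0.083/4 = 0.02075; n = 6 × 4 = 24 periods.
PMT = 37300 / ( [1 − (1+0.02075)^(−24)] / 0.02075 ) = 37300 / 18.754210 = 1,988.8867

A$1,988.89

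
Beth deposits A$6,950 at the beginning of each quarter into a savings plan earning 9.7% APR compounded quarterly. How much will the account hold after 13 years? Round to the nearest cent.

With 4 periods per year: i = 0.02425, n = 52.
FV = PMT · [(1+i)^n − 1] / i × (1+i) = 6950 · 104.589508 = 726,897.0824
Payments are at the start of each period, so multiply by (1+i).

A$726,897.08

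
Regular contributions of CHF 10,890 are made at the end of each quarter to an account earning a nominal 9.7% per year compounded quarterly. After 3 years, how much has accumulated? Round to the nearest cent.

CHF 149,598.27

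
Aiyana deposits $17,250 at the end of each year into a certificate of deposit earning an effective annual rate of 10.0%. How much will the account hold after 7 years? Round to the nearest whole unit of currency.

$163,654

Accumulation factor s(7|0.1) = 9.487171; FV = 17250 × 9.487171 = 163,653.6998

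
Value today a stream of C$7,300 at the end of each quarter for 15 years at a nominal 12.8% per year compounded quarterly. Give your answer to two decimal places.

i = 0.128/4 = 0.032 per quarter; n = 15·4 = 60.
PV = PMT · [1 − (1+i)^(−n)] / i = 7300 · 26.528628 = 193,658.9873

C$193,658.99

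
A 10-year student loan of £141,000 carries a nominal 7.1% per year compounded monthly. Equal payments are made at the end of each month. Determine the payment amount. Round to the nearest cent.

Periodic rate i = 0.071/12 = 0.00591667; n = 10 × 12 = 120 periods.
Annuity-PV factor = 85.745260; PMT = 141000 / 85.745260 = 1,644.4058

£1,644.41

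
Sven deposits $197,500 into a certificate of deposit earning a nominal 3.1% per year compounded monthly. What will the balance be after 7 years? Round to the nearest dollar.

$245,294

i = 0.031/12 = 0.00258333 per month; n = 7·12 = 84.
197,500 × (1+0.00258333)^84 = 197,500 × 1.241997 = 245,294.3148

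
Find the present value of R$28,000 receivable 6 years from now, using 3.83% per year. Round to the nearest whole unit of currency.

PV = 28,000 / (1 + 0.0383)^6 = 28,000 / 1.252960 = 22,347.0864

R$22,347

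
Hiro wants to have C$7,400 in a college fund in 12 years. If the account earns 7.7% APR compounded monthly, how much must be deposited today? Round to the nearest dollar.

C$2,946

Periodic rate i = 0.077/12 = 0.00641667; n = 12 × 12 = 144 periods.
PV = 7,400 / (1 + 0.00641667)^144 = 7,400 / 2.511922 = 2,945.9516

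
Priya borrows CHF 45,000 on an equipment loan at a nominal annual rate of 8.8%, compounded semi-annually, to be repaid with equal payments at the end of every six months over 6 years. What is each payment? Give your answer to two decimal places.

CHF 4,906.79

With 2 periods per year: i = 0.044, n = 12.
Annuity-PV factor = 9.170967; PMT = 45000 / 9.170967 = 4,906.7887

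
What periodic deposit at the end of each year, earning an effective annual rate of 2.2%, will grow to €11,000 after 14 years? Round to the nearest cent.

FV-annuity factor = 16.189320; PMT = 11000 / 16.189320 = 679.4603

€679.46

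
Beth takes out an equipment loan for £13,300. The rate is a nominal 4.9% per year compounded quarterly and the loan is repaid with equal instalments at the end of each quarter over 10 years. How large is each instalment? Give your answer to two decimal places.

£422.58

Periodic rate i = 0.049/4 = 0.01225; n = 10 × 4 = 40 periods.
PMT = 13300 / ( [1 − (1+0.01225)^(−40)] / 0.01225 ) = 13300 / 31.473234 = 422.5813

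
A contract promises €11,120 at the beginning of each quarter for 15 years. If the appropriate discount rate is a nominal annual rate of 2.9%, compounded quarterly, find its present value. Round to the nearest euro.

€543,375

i = 0.029/4 = 0.00725 per quarter; n = 15·4 = 60.
PV = PMT · [1 − (1+i)^(−n)] / i × (1+i) = 11120 · 48.864655 = 543,374.9620
Payments are at the start of each period, so multiply by (1+i).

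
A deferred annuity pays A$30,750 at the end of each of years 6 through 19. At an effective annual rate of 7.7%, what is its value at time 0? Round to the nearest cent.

PV at t=5 (ordinary 14-year annuity): 30750 × a(14|0.077) = 30750 × 8.389855 = 257,988.0414
PV₀ = 257,988.0414 / (1+0.077)^5 = 257,988.0414 / 1.449034 = 178,041.4239

A$178,041.42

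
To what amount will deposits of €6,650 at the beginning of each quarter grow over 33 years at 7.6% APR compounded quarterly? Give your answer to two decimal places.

With 4 periods per year: i = 0.019, n = 132.
Accumulation factor s(132|0.019) × (1+i) = 589.667415; FV = 6650 × 589.667415 = 3,921,288.3067
Payments are at the start of each period, so multiply by (1+i).

€3,921,288.31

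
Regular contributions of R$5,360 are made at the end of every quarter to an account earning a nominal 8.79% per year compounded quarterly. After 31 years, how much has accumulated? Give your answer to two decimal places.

i = 0.0879/4 = 0.021975 per quarter; n = 31·4 = 124.
FV = PMT · [(1+i)^n − 1] / i = 5360 · 628.501427 = 3,368,767.6470

R$3,368,767.65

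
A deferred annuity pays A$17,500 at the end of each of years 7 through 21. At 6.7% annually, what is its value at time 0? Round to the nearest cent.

A$110,088.42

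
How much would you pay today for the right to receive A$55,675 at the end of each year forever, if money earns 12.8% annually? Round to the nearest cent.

PV = PMT / i = 55675 / 0.128 = 434,960.9375

A$434,960.94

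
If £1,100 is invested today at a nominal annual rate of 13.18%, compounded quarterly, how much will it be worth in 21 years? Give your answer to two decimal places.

With 4 periods per year: i = 0.03295, n = 84.
FV = 1,100 × (1 + 0.03295)^84 = 16,751.5070

£16,751.51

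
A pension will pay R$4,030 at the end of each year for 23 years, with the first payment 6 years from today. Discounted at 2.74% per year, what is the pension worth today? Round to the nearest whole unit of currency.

PV at t=5 (ordinary 23-year annuity): 4030 × a(23|0.0274) = 4030 × 16.897097 = 68,095.3013
PV₀ = 68,095.3013 / (1+0.0274)^5 = 68,095.3013 / 1.144716 = 59,486.6262

R$59,487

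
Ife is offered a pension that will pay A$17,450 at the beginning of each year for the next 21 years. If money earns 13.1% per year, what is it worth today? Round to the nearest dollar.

A$139,299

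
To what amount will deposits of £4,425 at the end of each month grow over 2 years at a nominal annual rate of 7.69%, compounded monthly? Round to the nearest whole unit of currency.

£114,407

With 12 periods per year: i = 0.00640833, n = 24.
Accumulation factor s(24|0.00640833) = 25.854689; FV = 4425 × 25.854689 = 114,406.9974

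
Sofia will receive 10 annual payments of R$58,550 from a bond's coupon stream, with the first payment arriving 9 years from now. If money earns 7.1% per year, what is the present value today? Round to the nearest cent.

PV at t=8 (ordinary 10-year annuity): 58550 × a(10|0.071) = 58550 × 6.991230 = 409,336.4969
Discount back 8 years: 409,336.4969 × (1+0.071)^(−8) = 409,336.4969 × 0.577676 = 236,463.8204

R$236,463.82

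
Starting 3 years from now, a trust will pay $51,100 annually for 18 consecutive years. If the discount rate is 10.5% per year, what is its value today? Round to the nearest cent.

PV at t=2 (ordinary 18-year annuity): 51100 × a(18|0.105) = 51100 × 7.945146 = 405,996.9379
Discount back 2 years: 405,996.9379 × (1+0.105)^(−2) = 405,996.9379 × 0.818984 = 332,505.0166

$332,505.02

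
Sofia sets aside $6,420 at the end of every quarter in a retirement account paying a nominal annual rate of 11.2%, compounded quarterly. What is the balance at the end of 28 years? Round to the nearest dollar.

i = 0.112/4 = 0.028 per quarter; n = 28·4 = 112.
Accumulation factor s(112|0.028) = 751.459840; FV = 6420 × 751.459840 = 4,824,372.1731

$4,824,372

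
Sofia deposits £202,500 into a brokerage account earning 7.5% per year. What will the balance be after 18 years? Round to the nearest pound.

FV = PV·(1+i)^n = 202,500 × 3.675804 = 744,350.3280

£744,350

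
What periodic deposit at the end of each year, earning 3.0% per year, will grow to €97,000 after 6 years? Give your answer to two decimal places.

PMT = 97000 / ( [(1+0.03)^6 − 1] / 0.03 ) = 97000 / 6.468410 = 14,995.9575

€14,995.96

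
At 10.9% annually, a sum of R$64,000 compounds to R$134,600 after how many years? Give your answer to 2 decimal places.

7.19 years

(1+i)^n = 134600/64000 = 2.10312, so n = ln 2.10312 / ln 1.109 = 7.1857 years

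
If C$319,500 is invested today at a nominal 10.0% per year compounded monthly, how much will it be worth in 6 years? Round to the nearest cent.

i = 0.1/12 = 0.00833333 per month; n = 6·12 = 72.
FV = 319,500 × (1 + 0.00833333)^72 = 580,721.3725

C$580,721.37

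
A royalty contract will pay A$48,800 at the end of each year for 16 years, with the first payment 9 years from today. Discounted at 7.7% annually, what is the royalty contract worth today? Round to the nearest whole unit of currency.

A$243,265

Value one period before first payment (t=8): 48800 × [1 − (1+0.077)^(−16)] / 0.077 = 48800 × 9.023703 = 440,356.7151
Discount back 8 years: 440,356.7151 × (1+0.077)^(−8) = 440,356.7151 × 0.552426 = 243,264.6461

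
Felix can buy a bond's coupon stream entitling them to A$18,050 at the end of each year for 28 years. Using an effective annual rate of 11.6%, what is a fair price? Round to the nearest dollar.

A$148,402

PV = PMT · [1 − (1+i)^(−n)] / i = 18050 · 8.221716 = 148,401.9681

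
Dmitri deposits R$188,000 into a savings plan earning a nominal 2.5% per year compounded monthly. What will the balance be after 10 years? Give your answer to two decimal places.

Periodic rate i = 0.025/12 = 0.00208333; n = 10 × 12 = 120 periods.
FV = 188,000 × (1 + 0.00208333)^120 = 241,334.0099

R$241,334.01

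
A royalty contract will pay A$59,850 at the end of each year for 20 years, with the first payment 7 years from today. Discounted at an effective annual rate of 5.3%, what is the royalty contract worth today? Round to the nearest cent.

A$533,474.37

PV at t=6 (ordinary 20-year annuity): 59850 × a(20|0.053) = 59850 × 12.151213 = 727,250.0886
PV₀ = 727,250.0886 / (1+0.053)^6 = 727,250.0886 / 1.363233 = 533,474.3657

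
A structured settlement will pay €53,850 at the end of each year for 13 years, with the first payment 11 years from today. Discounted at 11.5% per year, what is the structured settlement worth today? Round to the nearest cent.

PV at t=10 (ordinary 13-year annuity): 53850 × a(13|0.115) = 53850 × 6.583482 = 354,520.5115
PV₀ = 354,520.5115 / (1+0.115)^10 = 354,520.5115 / 2.969947 = 119,369.3127

€119,369.31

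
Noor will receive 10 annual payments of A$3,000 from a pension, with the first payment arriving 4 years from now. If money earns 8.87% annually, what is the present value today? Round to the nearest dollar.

Value one period before first payment (t=3): 3000 × [1 − (1+0.0887)^(−10)] / 0.0887 = 3000 × 6.454544 = 19,363.6323
Discount back 3 years: 19,363.6323 × (1+0.0887)^(−3) = 19,363.6323 × 0.774953 = 15,005.9038

A$15,006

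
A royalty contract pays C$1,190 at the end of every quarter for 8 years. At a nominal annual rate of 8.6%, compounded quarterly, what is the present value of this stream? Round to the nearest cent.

With 4 periods per year: i = 0.0215, n = 32.
PV = 1190 × [1 − (1+0.0215)^(−32)] / 0.0215 = 1190 × 22.964732 = 27,328.0307

C$27,328.03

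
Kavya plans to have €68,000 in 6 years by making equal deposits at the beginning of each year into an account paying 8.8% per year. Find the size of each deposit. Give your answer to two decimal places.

FV-annuity factor × (1+i) = 8.144188; PMT = 68000 / 8.144188 = 8,349.5123

€8,349.51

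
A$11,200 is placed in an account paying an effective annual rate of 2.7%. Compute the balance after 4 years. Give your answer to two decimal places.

FV = 11,200 × (1 + 0.027)^4 = 12,459.4766

A$12,459.48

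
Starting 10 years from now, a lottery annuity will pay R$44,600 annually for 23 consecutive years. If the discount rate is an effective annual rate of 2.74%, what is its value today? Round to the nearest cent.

R$590,868.59

Value one period before first payment (t=9): 44600 × [1 − (1+0.0274)^(−23)] / 0.0274 = 44600 × 16.897097 = 753,610.5301
PV₀ = 753,610.5301 / (1+0.0274)^9 = 753,610.5301 / 1.275428 = 590,868.5924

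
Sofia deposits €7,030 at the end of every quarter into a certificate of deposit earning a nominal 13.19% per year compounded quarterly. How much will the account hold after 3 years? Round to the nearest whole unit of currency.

With 4 periods per year: i = 0.032975, n = 12.
FV = PMT · [(1+i)^n − 1] / i = 7030 · 14.434289 = 101,473.0518

€101,473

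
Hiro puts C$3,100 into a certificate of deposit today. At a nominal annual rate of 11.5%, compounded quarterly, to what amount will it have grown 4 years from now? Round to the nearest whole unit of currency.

i = 0.115/4 = 0.02875 per quarter; n = 4·4 = 16.
FV = 3,100 × (1 + 0.02875)^16 = 4,878.8702

C$4,879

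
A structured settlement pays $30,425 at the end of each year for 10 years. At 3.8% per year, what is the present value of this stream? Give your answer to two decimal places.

$249,249.40

PV = PMT · [1 − (1+i)^(−n)] / i = 30425 · 8.192256 = 249,249.3964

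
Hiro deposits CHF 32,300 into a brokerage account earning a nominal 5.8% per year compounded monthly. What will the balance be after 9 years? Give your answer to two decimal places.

i = 0.058/12 = 0.00483333 per month; n = 9·12 = 108.
FV = PV·(1+i)^n = 32,300 × 1.683277 = 54,369.8504

CHF 54,369.85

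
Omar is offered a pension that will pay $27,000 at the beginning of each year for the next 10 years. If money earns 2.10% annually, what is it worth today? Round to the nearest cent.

Annuity factor a(10|0.021) × (1+i) = 9.123419; PV = 27000 × 9.123419 = 246,332.3229
(annuity-due: payments at period start, so ×(1+i).)

$246,332.32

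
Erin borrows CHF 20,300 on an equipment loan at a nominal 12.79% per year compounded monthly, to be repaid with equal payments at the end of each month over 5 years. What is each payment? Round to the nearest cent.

CHF 459.71

With 12 periods per year: i = 0.0106583, n = 60.
PMT = 20300 / ( [1 − (1+0.0106583)^(−60)] / 0.0106583 ) = 20300 / 44.158461 = 459.7080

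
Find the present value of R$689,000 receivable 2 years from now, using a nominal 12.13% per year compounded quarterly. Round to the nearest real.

R$542,532

With 4 periods per year: i = 0.030325, n = 8.
Discount factor = (1+0.030325)^(−8) = 0.787419; PV = 689,000 × 0.787419 = 542,531.9509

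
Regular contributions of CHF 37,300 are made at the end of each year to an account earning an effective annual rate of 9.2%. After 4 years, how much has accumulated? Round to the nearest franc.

FV = 37300 × [(1+0.092)^4 − 1] / 0.092 = 37300 × 4.586635 = 171,081.4739

CHF 171,081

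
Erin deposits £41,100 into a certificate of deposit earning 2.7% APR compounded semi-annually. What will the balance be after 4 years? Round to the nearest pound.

With 2 periods per year: i = 0.0135, n = 8.
FV = 41,100 × (1 + 0.0135)^8 = 45,754.2927

£45,754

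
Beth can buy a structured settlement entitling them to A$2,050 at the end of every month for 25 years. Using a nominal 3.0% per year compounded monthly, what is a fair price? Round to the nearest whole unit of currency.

A$432,297

Periodic rate i = 0.03/12 = 0.0025; n = 25 × 12 = 300 periods.
PV = 2050 × [1 − (1+0.0025)^(−300)] / 0.0025 = 2050 × 210.876453 = 432,296.7293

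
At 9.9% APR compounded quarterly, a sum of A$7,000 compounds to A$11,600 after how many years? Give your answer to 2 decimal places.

5.16 years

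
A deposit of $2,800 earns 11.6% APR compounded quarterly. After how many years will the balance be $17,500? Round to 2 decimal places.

Periodic rate i = 0.116/4 = 0.029.
n = ln(17500/2800) / ln(1+0.029) = ln(6.25000) / 0.028587 = 64.1044 quarters
= 64.1044/4 years

16.03 years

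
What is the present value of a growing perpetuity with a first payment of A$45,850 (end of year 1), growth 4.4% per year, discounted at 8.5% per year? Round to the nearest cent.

A$1,118,292.68

PV = PMT / (i − g) = 45850 / (0.085 − 0.044) = 45850 / 0.041000 = 1,118,292.6829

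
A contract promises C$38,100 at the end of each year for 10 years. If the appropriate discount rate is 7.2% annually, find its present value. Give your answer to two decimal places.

C$265,141.93

PV = PMT · [1 − (1+i)^(−n)] / i = 38100 · 6.959106 = 265,141.9254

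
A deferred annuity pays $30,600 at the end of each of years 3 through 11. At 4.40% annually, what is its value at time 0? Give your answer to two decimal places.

$204,994.01

Value one period before first payment (t=2): 30600 × [1 − (1+0.044)^(−9)] / 0.044 = 30600 × 7.301645 = 223,430.3486
Discount back 2 years: 223,430.3486 × (1+0.044)^(−2) = 223,430.3486 × 0.917485 = 204,994.0075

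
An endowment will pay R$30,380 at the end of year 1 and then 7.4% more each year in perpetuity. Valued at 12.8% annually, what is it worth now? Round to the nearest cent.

R$562,592.59

PV = D₁/(r − g) = 30380/(0.128 − 0.074) = 562,592.5926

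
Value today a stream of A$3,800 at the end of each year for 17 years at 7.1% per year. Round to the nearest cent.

A$36,844.65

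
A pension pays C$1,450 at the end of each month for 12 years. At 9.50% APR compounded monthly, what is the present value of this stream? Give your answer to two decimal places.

i = 0.095/12 = 0.00791667 per month; n = 12·12 = 144.
Annuity factor a(144|0.00791667) = 85.735849; PV = 1450 × 85.735849 = 124,316.9814

C$124,316.98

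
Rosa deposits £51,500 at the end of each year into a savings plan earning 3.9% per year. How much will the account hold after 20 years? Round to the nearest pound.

£1,517,756

Accumulation factor s(20|0.039) = 29.470996; FV = 51500 × 29.470996 = 1,517,756.3060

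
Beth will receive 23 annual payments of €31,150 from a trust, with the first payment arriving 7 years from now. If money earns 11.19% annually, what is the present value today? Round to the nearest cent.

Value one period before first payment (t=6): 31150 × [1 − (1+0.1119)^(−23)] / 0.1119 = 31150 × 8.157334 = 254,100.9551
PV₀ = 254,100.9551 / (1+0.1119)^6 = 254,100.9551 / 1.889707 = 134,465.8235

€134,465.82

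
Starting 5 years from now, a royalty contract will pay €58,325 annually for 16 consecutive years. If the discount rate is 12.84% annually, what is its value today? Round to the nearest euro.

€239,627

PV at t=4 (ordinary 16-year annuity): 58325 × a(16|0.1284) = 58325 × 6.660898 = 388,496.8605
Discount back 4 years: 388,496.8605 × (1+0.1284)^(−4) = 388,496.8605 × 0.616805 = 239,626.6982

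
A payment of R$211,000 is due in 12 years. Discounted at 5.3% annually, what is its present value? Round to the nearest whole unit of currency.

R$113,538

PV = FV·(1+i)^(−n) = 211,000 × 0.538096 = 113,538.1990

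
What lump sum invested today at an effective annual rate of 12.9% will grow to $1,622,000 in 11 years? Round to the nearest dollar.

PV = 1,622,000 / (1 + 0.129)^11 = 1,622,000 / 3.798686 = 426,989.7882

$426,990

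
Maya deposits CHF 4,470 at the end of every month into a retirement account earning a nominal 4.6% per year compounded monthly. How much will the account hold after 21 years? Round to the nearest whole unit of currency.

i = 0.046/12 = 0.00383333 per month; n = 21·12 = 252.
FV = 4470 × [(1+0.00383333)^252 − 1] / 0.00383333 = 4470 × 423.278080 = 1,892,053.0189

CHF 1,892,053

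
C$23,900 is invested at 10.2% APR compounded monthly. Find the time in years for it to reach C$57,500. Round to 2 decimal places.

Periodic rate i = 0.102/12 = 0.0085.
n = ln(57500/23900) / ln(1+0.0085) = ln(2.40586) / 0.008464 = 103.7215 months
= 103.7215/12 years

8.64 years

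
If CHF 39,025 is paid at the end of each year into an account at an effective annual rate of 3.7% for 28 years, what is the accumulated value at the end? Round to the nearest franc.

CHF 1,862,337

Accumulation factor s(28|0.037) = 47.721640; FV = 39025 × 47.721640 = 1,862,337.0172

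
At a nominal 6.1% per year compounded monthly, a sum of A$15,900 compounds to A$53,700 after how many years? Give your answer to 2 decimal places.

Periodic rate i = 0.061/12 = 0.00508333.
(1+i)^n = 53700/15900 = 3.37736, so n = ln 3.37736 / ln 1.00508 = 240.0363 months
= 240.0363/12 years

20.00 years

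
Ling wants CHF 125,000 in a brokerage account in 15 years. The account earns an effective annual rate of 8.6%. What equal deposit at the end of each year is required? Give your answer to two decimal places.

CHF 4,393.05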